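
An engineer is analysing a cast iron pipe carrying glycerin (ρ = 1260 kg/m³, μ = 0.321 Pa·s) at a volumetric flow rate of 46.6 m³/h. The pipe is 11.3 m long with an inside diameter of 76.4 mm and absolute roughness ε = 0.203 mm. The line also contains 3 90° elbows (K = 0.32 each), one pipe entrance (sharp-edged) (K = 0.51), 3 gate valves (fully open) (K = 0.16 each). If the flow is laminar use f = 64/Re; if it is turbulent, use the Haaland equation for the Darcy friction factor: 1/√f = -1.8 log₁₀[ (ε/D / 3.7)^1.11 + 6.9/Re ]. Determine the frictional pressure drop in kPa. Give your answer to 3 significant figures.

Q = 46.6 m³/h = 46.6/3600 = 0.01294 m³/s.
Cross-sectional area A = πD²/4 = π(0.0764)²/4 = 0.004584 m²; mean velocity V = Q/A = 0.01294/0.004584 = 2.824 m/s.
Reynolds number Re = ρVD/μ = 1260 · 2.824 · 0.0764 / 0.321 = 846.8.
Re < 2300 → laminar flow, so f = 64/Re = 64/846.8 = 0.07558 (the turbulent correlation is not needed).
Total minor-loss coefficient ΣK = 3·0.32 + 1·0.51 + 3·0.16 = 1.95.
ΔP = [f·L/D + ΣK]·(ρV²/2) = [0.07558·11.3/0.0764 + 1.95]·(1260·2.824²/2) = [11.18 + 1.95]·5023 = 6.595e+04 Pa.
ΔP = 6.595e+04 Pa = 65.9 kPa.

ΔP ≈ 65.9 kPa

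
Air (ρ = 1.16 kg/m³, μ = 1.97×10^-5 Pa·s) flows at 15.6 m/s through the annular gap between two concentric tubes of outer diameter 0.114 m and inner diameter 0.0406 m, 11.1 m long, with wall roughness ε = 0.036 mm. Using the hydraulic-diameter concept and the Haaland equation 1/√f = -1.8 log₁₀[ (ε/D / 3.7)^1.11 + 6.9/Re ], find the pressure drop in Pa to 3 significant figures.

Hydraulic diameter D_h = 4A/P = D_o - D_i = 0.114 - 0.0406 = 0.0734 m.
Re = ρVD_h/μ = 1.16·15.6·0.0734/1.97e-05 = 6.742e+04.
ε/D_h = 3.6e-05/0.0734 = 0.00049; Haaland gives 1/√f = -1.8 log₁₀[4.96e-05+0.000102] = 6.873, so f = 0.02117.
ΔP = f(L/D_h)(ρV²/2) = 0.02117·11.1/0.0734·141.1 = 451.9 Pa.

ΔP ≈ 452 Pa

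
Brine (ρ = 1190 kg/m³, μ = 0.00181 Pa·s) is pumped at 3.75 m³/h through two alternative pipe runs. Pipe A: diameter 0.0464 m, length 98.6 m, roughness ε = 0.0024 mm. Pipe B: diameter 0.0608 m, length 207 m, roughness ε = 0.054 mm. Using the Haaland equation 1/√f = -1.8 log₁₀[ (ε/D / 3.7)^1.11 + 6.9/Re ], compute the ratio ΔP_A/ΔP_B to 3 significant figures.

Pipe A: V = Q/A = 0.001042/0.001691 = 0.616 m/s; Re = 1.879e+04; ε/D = 5.17e-05; Haaland → f = 0.02623; ΔP_A = f(L/D)(ρV²/2) = 1.259e+04 Pa.
Pipe B: V = Q/A = 0.001042/0.002903 = 0.3588 m/s; Re = 1.434e+04; ε/D = 0.000888; Haaland → f = 0.02942; ΔP_B = f(L/D)(ρV²/2) = 7673 Pa.
ΔP_A/ΔP_B = 1.259e+04/7673 = 1.64.

ΔP_A/ΔP_B ≈ 1.64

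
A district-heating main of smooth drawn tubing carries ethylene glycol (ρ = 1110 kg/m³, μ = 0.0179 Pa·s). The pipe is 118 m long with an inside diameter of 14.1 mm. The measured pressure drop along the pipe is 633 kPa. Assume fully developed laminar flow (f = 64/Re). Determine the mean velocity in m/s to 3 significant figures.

V ≈ 1.86 m/s

For laminar flow, f = 64/Re with Re = ρVD/μ, so Darcy-Weisbach reduces to ΔP = 32μLV/D². Solving for V: V = ΔP·D²/(32μL) = 6.33e+05·(0.0141)²/(32·0.0179·118) = 1.862 m/s.
Check: Re = ρVD/μ = 1110·1.862·0.0141/0.0179 = 1628 < 2300, so the laminar assumption holds.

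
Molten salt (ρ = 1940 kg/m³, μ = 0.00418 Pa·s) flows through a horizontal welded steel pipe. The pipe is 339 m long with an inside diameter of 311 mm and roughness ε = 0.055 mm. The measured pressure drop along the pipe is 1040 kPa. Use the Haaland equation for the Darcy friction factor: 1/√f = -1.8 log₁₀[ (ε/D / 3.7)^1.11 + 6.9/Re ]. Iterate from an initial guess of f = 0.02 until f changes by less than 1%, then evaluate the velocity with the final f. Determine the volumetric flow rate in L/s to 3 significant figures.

Rearranging Darcy-Weisbach: V = √(2·ΔP·D/(f·L·ρ)). With ε/D = 5.5e-05/0.311 = 0.000177, iterate starting from f = 0.02:
  f = 0.02 → V = √(2·1.04e+06·0.311/(0.02·339·1940)) = 7.013 m/s; Re = ρVD/μ = 1.012e+06; f → 0.01432
  f = 0.01432 → V = 8.286 m/s; Re = 1.196e+06; f → 0.0142
Converged (Δf/f < 1%). With the final f = 0.0142: V = √(2·1.04e+06·0.311/(0.0142·339·1940)) = 8.323 m/s.
Q = V·A = 8.323·(π/4·0.311²) = 0.6322 m³/s = 632 L/s.

Q ≈ 632 L/s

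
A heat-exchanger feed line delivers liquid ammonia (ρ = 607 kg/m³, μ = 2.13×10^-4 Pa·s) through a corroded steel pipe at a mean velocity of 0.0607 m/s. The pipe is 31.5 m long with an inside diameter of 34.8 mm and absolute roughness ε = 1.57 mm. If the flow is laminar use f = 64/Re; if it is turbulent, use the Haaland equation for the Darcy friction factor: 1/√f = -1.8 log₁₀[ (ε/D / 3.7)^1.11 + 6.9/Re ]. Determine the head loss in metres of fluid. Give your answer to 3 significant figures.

h_f ≈ 0.0123 m

Reynolds number Re = ρVD/μ = 607 · 0.0607 · 0.0348 / 0.000213 = 6020.
Re > 4000 → turbulent. Relative roughness ε/D = 0.00157/0.0348 = 0.0451. Haaland: 1/√f = -1.8 log₁₀[(0.0451/3.7)^1.11 + 6.9/6020] = -1.8 log₁₀[0.00751 + 0.00115] = 3.713, so f = 0.07254.
Darcy-Weisbach: ΔP = f(L/D)(ρV²/2) = 0.07254·(31.5/0.0348)·(607·0.0607²/2) = 0.07254·905.2·1.118 = 73.43 Pa.
Head loss h_f = ΔP/(ρg) = 73.43/(607·9.81) = 0.0123 m.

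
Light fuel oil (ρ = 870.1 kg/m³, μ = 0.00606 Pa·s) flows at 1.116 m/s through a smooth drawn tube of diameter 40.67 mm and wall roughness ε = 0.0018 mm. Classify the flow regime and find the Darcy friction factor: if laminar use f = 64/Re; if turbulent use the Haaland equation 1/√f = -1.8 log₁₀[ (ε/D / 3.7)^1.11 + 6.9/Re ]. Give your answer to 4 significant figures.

f ≈ 0.03490

Re = ρVD/μ = 870.1·1.116·0.04067/0.00606 = 6517.
Re > 4000 → turbulent. ε/D = 1.8e-06/0.04067 = 4.43e-05; Haaland: 1/√f = -1.8 log₁₀[3.44e-06 + 0.00106] = 5.353, so f = 0.0349.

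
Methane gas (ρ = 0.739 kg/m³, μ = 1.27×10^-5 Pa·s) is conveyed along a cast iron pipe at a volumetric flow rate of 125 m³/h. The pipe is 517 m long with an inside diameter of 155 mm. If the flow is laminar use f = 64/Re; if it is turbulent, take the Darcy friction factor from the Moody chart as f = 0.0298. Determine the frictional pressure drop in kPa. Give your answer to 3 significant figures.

Q = 125 m³/h = 125/3600 = 0.03472 m³/s.
Cross-sectional area A = πD²/4 = π(0.155)²/4 = 0.01887 m²; mean velocity V = Q/A = 0.03472/0.01887 = 1.84 m/s.
Reynolds number Re = ρVD/μ = 0.739 · 1.84 · 0.155 / 1.27e-05 = 1.66e+04.
Re > 4000 → turbulent; use the Moody-chart value f = 0.0298.
Darcy-Weisbach: ΔP = f(L/D)(ρV²/2) = 0.0298·(517/0.155)·(0.739·1.84²/2) = 0.0298·3335·1.251 = 124.4 Pa.
ΔP = 124.4 Pa = 0.124 kPa.

ΔP ≈ 0.124 kPa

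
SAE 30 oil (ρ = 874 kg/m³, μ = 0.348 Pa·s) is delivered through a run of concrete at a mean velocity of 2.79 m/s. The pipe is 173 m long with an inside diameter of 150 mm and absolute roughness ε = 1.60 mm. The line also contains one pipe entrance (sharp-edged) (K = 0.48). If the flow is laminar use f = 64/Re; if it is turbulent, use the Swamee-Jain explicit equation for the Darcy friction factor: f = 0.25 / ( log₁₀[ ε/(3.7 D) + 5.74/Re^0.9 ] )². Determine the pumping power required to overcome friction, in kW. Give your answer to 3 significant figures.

P ≈ 11.9 kW

Reynolds number Re = ρVD/μ = 874 · 2.79 · 0.15 / 0.348 = 1051.
Re < 2300 → laminar flow, so f = 64/Re = 64/1051 = 0.06089 (the turbulent correlation is not needed).
Total minor-loss coefficient ΣK = 1·0.48 = 0.48.
ΔP = [f·L/D + ΣK]·(ρV²/2) = [0.06089·173/0.15 + 0.48]·(874·2.79²/2) = [70.23 + 0.48]·3402 = 2.405e+05 Pa.
Q = V·A = 2.79·0.01767 = 0.0493 m³/s.
Pumping power P = QΔP = 0.0493·2.405e+05 = 11860 W = 11.9 kW.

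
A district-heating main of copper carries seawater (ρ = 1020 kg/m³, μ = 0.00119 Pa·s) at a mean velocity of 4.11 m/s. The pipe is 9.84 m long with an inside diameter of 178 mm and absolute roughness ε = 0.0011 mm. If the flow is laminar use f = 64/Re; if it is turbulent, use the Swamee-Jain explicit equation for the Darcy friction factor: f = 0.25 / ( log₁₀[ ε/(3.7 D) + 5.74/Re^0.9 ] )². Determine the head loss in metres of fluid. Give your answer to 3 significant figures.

Reynolds number Re = ρVD/μ = 1020 · 4.11 · 0.178 / 0.00119 = 6.271e+05.
Re > 4000 → turbulent. Relative roughness ε/D = 1.1e-06/0.178 = 6.18e-06. Swamee-Jain: f = 0.25/(log₁₀[6.18e-06/3.7 + 5.74/6.271e+05^0.9])² = 0.25/(log₁₀[1.67e-06 + 3.48e-05])² = 0.25/(-4.438)² = 0.01269.
Darcy-Weisbach: ΔP = f(L/D)(ρV²/2) = 0.01269·(9.84/0.178)·(1020·4.11²/2) = 0.01269·55.28·8615 = 6044 Pa.
Head loss h_f = ΔP/(ρg) = 6044/(1020·9.81) = 0.604 m.

h_f ≈ 0.604 m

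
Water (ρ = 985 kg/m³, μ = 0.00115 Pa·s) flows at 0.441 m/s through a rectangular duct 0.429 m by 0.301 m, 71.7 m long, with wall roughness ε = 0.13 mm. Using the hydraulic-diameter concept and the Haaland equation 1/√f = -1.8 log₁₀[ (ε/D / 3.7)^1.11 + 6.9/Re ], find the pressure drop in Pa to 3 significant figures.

Hydraulic diameter D_h = 4A/P = 4·(0.429·0.301)/(2·(0.429+0.301)) = 0.5165/1.46 = 0.3538 m.
Re = ρVD_h/μ = 985·0.441·0.3538/0.00115 = 1.336e+05.
ε/D_h = 0.00013/0.3538 = 0.000367; Haaland gives 1/√f = -1.8 log₁₀[3.6e-05+5.16e-05] = 7.303, so f = 0.01875.
ΔP = f(L/D_h)(ρV²/2) = 0.01875·71.7/0.3538·95.78 = 364 Pa.

ΔP ≈ 364 Pa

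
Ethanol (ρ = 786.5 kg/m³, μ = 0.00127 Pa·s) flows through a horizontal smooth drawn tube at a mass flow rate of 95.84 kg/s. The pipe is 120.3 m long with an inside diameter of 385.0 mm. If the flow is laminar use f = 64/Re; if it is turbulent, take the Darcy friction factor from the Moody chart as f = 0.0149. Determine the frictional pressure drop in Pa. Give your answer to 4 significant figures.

A = πD²/4 = π(0.385)²/4 = 0.1164 m²; mean velocity V = ṁ/(ρA) = 95.84/(786.5 · 0.1164) = 1.047 m/s.
Reynolds number Re = ρVD/μ = 786.5 · 1.047 · 0.385 / 0.00127 = 2.496e+05.
Re > 4000 → turbulent; use the Moody-chart value f = 0.0149.
Darcy-Weisbach: ΔP = f(L/D)(ρV²/2) = 0.0149·(120.3/0.385)·(786.5·1.047²/2) = 0.0149·312.5·430.9 = 2006 Pa.

ΔP ≈ 2006 Pa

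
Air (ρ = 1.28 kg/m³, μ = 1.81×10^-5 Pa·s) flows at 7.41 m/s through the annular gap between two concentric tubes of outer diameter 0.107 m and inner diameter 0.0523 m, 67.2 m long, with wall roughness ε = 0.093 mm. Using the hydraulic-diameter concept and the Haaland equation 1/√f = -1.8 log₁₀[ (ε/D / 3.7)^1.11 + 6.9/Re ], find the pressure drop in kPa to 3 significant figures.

Hydraulic diameter D_h = 4A/P = D_o - D_i = 0.107 - 0.0523 = 0.0547 m.
Re = ρVD_h/μ = 1.28·7.41·0.0547/1.81e-05 = 2.866e+04.
ε/D_h = 9.3e-05/0.0547 = 0.0017; Haaland gives 1/√f = -1.8 log₁₀[0.000197+0.000241] = 6.045, so f = 0.02736.
ΔP = f(L/D_h)(ρV²/2) = 0.02736·67.2/0.0547·35.14 = 1181 Pa.
ΔP = 1.18 kPa.

ΔP ≈ 1.18 kPa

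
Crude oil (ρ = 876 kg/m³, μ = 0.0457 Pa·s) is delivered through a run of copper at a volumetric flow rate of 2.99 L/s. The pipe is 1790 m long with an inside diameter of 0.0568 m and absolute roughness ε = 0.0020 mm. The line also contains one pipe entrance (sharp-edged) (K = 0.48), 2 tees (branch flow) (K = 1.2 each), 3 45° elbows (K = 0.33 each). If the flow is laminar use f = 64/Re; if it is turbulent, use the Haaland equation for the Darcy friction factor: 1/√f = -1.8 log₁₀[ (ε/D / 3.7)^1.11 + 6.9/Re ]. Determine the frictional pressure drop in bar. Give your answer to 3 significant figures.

ΔP ≈ 9.60 bar

Q = 2.99 L/s = 2.99/1000 = 0.00299 m³/s.
Cross-sectional area A = πD²/4 = π(0.0568)²/4 = 0.002534 m²; mean velocity V = Q/A = 0.00299/0.002534 = 1.18 m/s.
Reynolds number Re = ρVD/μ = 876 · 1.18 · 0.0568 / 0.0457 = 1285.
Re < 2300 → laminar flow, so f = 64/Re = 64/1285 = 0.04981 (the turbulent correlation is not needed).
Total minor-loss coefficient ΣK = 1·0.48 + 2·1.2 + 3·0.33 = 3.87.
ΔP = [f·L/D + ΣK]·(ρV²/2) = [0.04981·1790/0.0568 + 3.87]·(876·1.18²/2) = [1570 + 3.87]·609.9 = 9.598e+05 Pa.
ΔP = 9.598e+05 Pa = 9.60 bar.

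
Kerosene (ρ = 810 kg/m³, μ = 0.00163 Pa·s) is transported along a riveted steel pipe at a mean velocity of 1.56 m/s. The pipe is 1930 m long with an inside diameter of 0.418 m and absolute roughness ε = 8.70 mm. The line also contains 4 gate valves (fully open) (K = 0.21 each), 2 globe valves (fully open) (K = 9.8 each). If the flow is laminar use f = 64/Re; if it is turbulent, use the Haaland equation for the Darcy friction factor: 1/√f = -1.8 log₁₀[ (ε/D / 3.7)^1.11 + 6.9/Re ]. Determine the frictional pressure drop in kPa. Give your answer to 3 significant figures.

ΔP ≈ 246 kPa

Reynolds number Re = ρVD/μ = 810 · 1.56 · 0.418 / 0.00163 = 3.24e+05.
Re > 4000 → turbulent. Relative roughness ε/D = 0.0087/0.418 = 0.0208. Haaland: 1/√f = -1.8 log₁₀[(0.0208/3.7)^1.11 + 6.9/3.24e+05] = -1.8 log₁₀[0.00318 + 2.13e-05] = 4.49, so f = 0.0496.
Total minor-loss coefficient ΣK = 4·0.21 + 2·9.8 = 20.4.
ΔP = [f·L/D + ΣK]·(ρV²/2) = [0.0496·1930/0.418 + 20.4]·(810·1.56²/2) = [229 + 20.4]·985.6 = 2.459e+05 Pa.
ΔP = 2.459e+05 Pa = 246 kPa.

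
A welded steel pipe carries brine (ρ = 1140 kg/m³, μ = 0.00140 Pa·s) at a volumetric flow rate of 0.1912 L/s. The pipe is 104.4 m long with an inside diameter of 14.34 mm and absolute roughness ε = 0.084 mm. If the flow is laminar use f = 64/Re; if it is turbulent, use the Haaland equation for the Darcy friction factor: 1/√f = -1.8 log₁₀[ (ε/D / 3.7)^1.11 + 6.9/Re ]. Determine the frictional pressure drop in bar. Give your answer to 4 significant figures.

ΔP ≈ 2.144 bar

Q = 0.1912 L/s = 0.1912/1000 = 0.0001912 m³/s.
Cross-sectional area A = πD²/4 = π(0.01434)²/4 = 0.0001615 m²; mean velocity V = Q/A = 0.0001912/0.0001615 = 1.184 m/s.
Reynolds number Re = ρVD/μ = 1140 · 1.184 · 0.01434 / 0.0014 = 1.382e+04.
Re > 4000 → turbulent. Relative roughness ε/D = 8.4e-05/0.01434 = 0.00586. Haaland: 1/√f = -1.8 log₁₀[(0.00586/3.7)^1.11 + 6.9/1.382e+04] = -1.8 log₁₀[0.000779 + 0.000499] = 5.208, so f = 0.03687.
Darcy-Weisbach: ΔP = f(L/D)(ρV²/2) = 0.03687·(104.4/0.01434)·(1140·1.184²/2) = 0.03687·7280·798.9 = 2.144e+05 Pa.
ΔP = 2.144e+05 Pa = 2.144 bar.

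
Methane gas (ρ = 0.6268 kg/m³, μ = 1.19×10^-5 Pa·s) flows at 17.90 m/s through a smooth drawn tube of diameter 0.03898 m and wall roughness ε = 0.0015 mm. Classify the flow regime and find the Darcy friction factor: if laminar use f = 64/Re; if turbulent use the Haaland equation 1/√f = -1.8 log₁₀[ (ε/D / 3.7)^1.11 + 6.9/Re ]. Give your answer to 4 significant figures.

f ≈ 0.02231

Re = ρVD/μ = 0.6268·17.9·0.03898/1.19e-05 = 3.675e+04.
Re > 4000 → turbulent. ε/D = 1.5e-06/0.03898 = 3.85e-05; Haaland: 1/√f = -1.8 log₁₀[2.94e-06 + 0.000188] = 6.695, so f = 0.02231.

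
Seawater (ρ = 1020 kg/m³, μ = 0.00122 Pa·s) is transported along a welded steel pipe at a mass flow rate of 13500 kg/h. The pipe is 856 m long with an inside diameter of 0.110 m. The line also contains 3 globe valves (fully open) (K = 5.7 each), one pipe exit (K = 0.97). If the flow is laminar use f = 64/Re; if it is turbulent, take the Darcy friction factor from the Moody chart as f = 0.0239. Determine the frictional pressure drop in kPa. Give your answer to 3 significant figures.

ṁ = 13500 kg/h = 13500/3600 = 3.75 kg/s.
A = πD²/4 = π(0.11)²/4 = 0.009503 m²; mean velocity V = ṁ/(ρA) = 3.75/(1020 · 0.009503) = 0.3869 m/s.
Reynolds number Re = ρVD/μ = 1020 · 0.3869 · 0.11 / 0.00122 = 3.558e+04.
Re > 4000 → turbulent; use the Moody-chart value f = 0.0239.
Total minor-loss coefficient ΣK = 3·5.7 + 1·0.97 = 18.1.
ΔP = [f·L/D + ΣK]·(ρV²/2) = [0.0239·856/0.11 + 18.1]·(1020·0.3869²/2) = [186 + 18.1]·76.33 = 1.558e+04 Pa.
ΔP = 1.558e+04 Pa = 15.6 kPa.

ΔP ≈ 15.6 kPa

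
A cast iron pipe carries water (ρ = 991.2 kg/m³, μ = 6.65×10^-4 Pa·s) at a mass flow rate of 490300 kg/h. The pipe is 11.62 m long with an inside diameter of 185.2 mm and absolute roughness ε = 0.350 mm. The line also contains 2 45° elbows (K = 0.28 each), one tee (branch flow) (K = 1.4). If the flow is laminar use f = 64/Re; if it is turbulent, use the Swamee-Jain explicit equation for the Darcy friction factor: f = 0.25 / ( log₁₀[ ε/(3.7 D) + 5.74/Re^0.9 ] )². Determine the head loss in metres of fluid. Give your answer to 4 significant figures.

h_f ≈ 4.535 m

ṁ = 490300 kg/h = 490300/3600 = 136.2 kg/s.
A = πD²/4 = π(0.1852)²/4 = 0.02694 m²; mean velocity V = ṁ/(ρA) = 136.2/(991.2 · 0.02694) = 5.101 m/s.
Reynolds number Re = ρVD/μ = 991.2 · 5.101 · 0.1852 / 0.000665 = 1.408e+06.
Re > 4000 → turbulent. Relative roughness ε/D = 0.00035/0.1852 = 0.00189. Swamee-Jain: f = 0.25/(log₁₀[0.00189/3.7 + 5.74/1.408e+06^0.9])² = 0.25/(log₁₀[0.000511 + 1.68e-05])² = 0.25/(-3.278)² = 0.02327.
Total minor-loss coefficient ΣK = 2·0.28 + 1·1.4 = 1.96.
ΔP = [f·L/D + ΣK]·(ρV²/2) = [0.02327·11.62/0.1852 + 1.96]·(991.2·5.101²/2) = [1.46 + 1.96]·1.289e+04 = 4.41e+04 Pa.
Head loss h_f = ΔP/(ρg) = 4.41e+04/(991.2·9.81) = 4.535 m.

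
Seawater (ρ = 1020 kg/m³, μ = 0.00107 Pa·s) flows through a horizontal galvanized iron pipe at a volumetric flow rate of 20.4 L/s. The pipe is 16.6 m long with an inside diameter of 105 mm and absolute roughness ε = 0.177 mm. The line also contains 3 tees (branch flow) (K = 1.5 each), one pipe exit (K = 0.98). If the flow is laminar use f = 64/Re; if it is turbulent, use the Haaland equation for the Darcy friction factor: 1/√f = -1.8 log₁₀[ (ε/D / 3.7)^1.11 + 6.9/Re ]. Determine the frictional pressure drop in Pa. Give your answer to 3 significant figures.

Q = 20.4 L/s = 20.4/1000 = 0.0204 m³/s.
Cross-sectional area A = πD²/4 = π(0.105)²/4 = 0.008659 m²; mean velocity V = Q/A = 0.0204/0.008659 = 2.356 m/s.
Reynolds number Re = ρVD/μ = 1020 · 2.356 · 0.105 / 0.00107 = 2.358e+05.
Re > 4000 → turbulent. Relative roughness ε/D = 0.000177/0.105 = 0.00169. Haaland: 1/√f = -1.8 log₁₀[(0.00169/3.7)^1.11 + 6.9/2.358e+05] = -1.8 log₁₀[0.000195 + 2.93e-05] = 6.567, so f = 0.02319.
Total minor-loss coefficient ΣK = 3·1.5 + 1·0.98 = 5.48.
ΔP = [f·L/D + ΣK]·(ρV²/2) = [0.02319·16.6/0.105 + 5.48]·(1020·2.356²/2) = [3.666 + 5.48]·2831 = 2.589e+04 Pa.

ΔP ≈ 25900 Pa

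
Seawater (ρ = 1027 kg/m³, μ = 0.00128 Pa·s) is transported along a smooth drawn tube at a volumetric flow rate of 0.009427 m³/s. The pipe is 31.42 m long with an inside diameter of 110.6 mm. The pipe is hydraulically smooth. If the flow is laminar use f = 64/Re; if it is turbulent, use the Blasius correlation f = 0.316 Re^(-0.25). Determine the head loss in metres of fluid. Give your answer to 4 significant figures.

Cross-sectional area A = πD²/4 = π(0.1106)²/4 = 0.009607 m²; mean velocity V = Q/A = 0.009427/0.009607 = 0.9812 m/s.
Reynolds number Re = ρVD/μ = 1027 · 0.9812 · 0.1106 / 0.00128 = 8.707e+04.
Re > 4000 → turbulent. Smooth-pipe (Blasius): f = 0.316 Re^(-0.25) = 0.316/(8.707e+04)^0.25 = 0.0184.
Darcy-Weisbach: ΔP = f(L/D)(ρV²/2) = 0.0184·(31.42/0.1106)·(1027·0.9812²/2) = 0.0184·284.1·494.4 = 2584 Pa.
Head loss h_f = ΔP/(ρg) = 2584/(1027·9.81) = 0.2565 m.

h_f ≈ 0.2565 m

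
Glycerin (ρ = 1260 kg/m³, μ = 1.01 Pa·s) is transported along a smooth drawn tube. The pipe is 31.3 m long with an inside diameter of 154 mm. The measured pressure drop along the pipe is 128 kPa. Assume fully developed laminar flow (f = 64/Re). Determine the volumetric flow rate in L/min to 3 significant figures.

For laminar flow, f = 64/Re with Re = ρVD/μ, so Darcy-Weisbach reduces to ΔP = 32μLV/D². Solving for V: V = ΔP·D²/(32μL) = 1.28e+05·(0.154)²/(32·1.01·31.3) = 3.001 m/s.
Check: Re = ρVD/μ = 1260·3.001·0.154/1.01 = 576.5 < 2300, so the laminar assumption holds.
Q = V·A = 3.001·(π/4·0.154²) = 0.05589 m³/s = 3350 L/min.

Q ≈ 3350 L/min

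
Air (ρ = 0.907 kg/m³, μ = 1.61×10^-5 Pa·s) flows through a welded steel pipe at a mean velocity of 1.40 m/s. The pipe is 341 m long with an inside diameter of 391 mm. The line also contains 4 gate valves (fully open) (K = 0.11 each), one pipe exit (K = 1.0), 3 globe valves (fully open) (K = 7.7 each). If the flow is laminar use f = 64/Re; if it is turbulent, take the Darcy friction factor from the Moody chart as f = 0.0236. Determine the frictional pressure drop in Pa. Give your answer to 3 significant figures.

ΔP ≈ 40.1 Pa

Reynolds number Re = ρVD/μ = 0.907 · 1.4 · 0.391 / 1.61e-05 = 3.084e+04.
Re > 4000 → turbulent; use the Moody-chart value f = 0.0236.
Total minor-loss coefficient ΣK = 4·0.11 + 1·1 + 3·7.7 = 24.5.
ΔP = [f·L/D + ΣK]·(ρV²/2) = [0.0236·341/0.391 + 24.5]·(0.907·1.4²/2) = [20.58 + 24.5]·0.8889 = 40.11 Pa.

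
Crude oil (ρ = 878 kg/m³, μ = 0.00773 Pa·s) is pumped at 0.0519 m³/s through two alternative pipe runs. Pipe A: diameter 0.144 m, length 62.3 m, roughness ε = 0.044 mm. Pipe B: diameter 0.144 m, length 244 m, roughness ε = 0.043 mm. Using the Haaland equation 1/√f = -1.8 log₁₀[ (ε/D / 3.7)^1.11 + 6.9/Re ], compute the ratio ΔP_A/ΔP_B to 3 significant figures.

Pipe A: V = Q/A = 0.0519/0.01629 = 3.187 m/s; Re = 5.212e+04; ε/D = 0.000306; Haaland → f = 0.02147; ΔP_A = f(L/D)(ρV²/2) = 4.142e+04 Pa.
Pipe B: V = Q/A = 0.0519/0.01629 = 3.187 m/s; Re = 5.212e+04; ε/D = 0.000299; Haaland → f = 0.02145; ΔP_B = f(L/D)(ρV²/2) = 1.62e+05 Pa.
ΔP_A/ΔP_B = 4.142e+04/1.62e+05 = 0.256.

ΔP_A/ΔP_B ≈ 0.256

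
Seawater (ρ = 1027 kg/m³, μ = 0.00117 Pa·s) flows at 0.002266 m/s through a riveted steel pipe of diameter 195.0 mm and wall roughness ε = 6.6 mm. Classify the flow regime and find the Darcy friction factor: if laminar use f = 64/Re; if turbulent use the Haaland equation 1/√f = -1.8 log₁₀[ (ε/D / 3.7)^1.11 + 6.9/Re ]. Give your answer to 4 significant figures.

Re = ρVD/μ = 1027·0.002266·0.195/0.00117 = 387.9.
Re < 2300 → laminar, so f = 64/Re = 0.165 (roughness is irrelevant in laminar flow).

f ≈ 0.1650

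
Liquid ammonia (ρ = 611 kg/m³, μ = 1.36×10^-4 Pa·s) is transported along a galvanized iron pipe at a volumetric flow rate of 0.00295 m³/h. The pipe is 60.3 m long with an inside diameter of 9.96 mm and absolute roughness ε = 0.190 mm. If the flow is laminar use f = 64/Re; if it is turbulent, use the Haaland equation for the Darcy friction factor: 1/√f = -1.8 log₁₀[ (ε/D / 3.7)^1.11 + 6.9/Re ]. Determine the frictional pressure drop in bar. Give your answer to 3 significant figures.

Q = 0.00295 m³/h = 0.00295/3600 = 8.194e-07 m³/s.
Cross-sectional area A = πD²/4 = π(0.00996)²/4 = 7.791e-05 m²; mean velocity V = Q/A = 8.194e-07/7.791e-05 = 0.01052 m/s.
Reynolds number Re = ρVD/μ = 611 · 0.01052 · 0.00996 / 0.000136 = 470.6.
Re < 2300 → laminar flow, so f = 64/Re = 64/470.6 = 0.136 (the turbulent correlation is not needed).
Darcy-Weisbach: ΔP = f(L/D)(ρV²/2) = 0.136·(60.3/0.00996)·(611·0.01052²/2) = 0.136·6054·0.03379 = 27.82 Pa.
ΔP = 27.82 Pa = 2.78×10^-4 bar.

ΔP ≈ 2.78×10^-4 bar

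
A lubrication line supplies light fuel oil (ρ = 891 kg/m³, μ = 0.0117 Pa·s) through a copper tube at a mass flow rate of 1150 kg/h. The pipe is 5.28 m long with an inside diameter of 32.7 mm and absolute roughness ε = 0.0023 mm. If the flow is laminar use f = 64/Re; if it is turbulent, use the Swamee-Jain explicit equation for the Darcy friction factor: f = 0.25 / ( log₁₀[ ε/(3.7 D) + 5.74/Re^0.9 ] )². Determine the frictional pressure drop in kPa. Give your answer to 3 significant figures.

ṁ = 1150 kg/h = 1150/3600 = 0.3194 kg/s.
A = πD²/4 = π(0.0327)²/4 = 0.0008398 m²; mean velocity V = ṁ/(ρA) = 0.3194/(891 · 0.0008398) = 0.4269 m/s.
Reynolds number Re = ρVD/μ = 891 · 0.4269 · 0.0327 / 0.0117 = 1063.
Re < 2300 → laminar flow, so f = 64/Re = 64/1063 = 0.0602 (the turbulent correlation is not needed).
Darcy-Weisbach: ΔP = f(L/D)(ρV²/2) = 0.0602·(5.28/0.0327)·(891·0.4269²/2) = 0.0602·161.5·81.19 = 789.2 Pa.
ΔP = 789.2 Pa = 0.789 kPa.

ΔP ≈ 0.789 kPa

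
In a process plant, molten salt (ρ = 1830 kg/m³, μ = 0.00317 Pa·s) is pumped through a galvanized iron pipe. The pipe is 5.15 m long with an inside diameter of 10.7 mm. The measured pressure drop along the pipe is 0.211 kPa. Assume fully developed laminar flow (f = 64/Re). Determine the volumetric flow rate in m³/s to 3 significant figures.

For laminar flow, f = 64/Re with Re = ρVD/μ, so Darcy-Weisbach reduces to ΔP = 32μLV/D². Solving for V: V = ΔP·D²/(32μL) = 211·(0.0107)²/(32·0.00317·5.15) = 0.04624 m/s.
Check: Re = ρVD/μ = 1830·0.04624·0.0107/0.00317 = 285.6 < 2300, so the laminar assumption holds.
Q = V·A = 0.04624·(π/4·0.0107²) = 4.158e-06 m³/s = 4.16×10^-6 m³/s.

Q ≈ 4.16×10^-6 m³/s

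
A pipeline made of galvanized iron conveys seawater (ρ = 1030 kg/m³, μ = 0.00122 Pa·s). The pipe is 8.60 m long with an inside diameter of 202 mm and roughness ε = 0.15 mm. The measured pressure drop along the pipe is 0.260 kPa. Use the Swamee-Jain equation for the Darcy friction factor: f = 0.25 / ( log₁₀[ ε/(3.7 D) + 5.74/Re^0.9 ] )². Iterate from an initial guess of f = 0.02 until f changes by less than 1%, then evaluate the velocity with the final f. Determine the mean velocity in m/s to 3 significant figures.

Rearranging Darcy-Weisbach: V = √(2·ΔP·D/(f·L·ρ)). With ε/D = 0.00015/0.202 = 0.000743, iterate starting from f = 0.02:
  f = 0.02 → V = √(2·260·0.202/(0.02·8.6·1030)) = 0.77 m/s; Re = ρVD/μ = 1.313e+05; f → 0.02082
  f = 0.02082 → V = 0.7547 m/s; Re = 1.287e+05; f → 0.02086
Converged (Δf/f < 1%). With the final f = 0.02086: V = √(2·260·0.202/(0.02086·8.6·1030)) = 0.7539 m/s.

V ≈ 0.754 m/s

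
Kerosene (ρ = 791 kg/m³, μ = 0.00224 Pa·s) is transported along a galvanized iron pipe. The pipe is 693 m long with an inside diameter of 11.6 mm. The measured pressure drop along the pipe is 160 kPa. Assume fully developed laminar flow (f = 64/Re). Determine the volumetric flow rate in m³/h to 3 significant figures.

Q ≈ 0.165 m³/h

For laminar flow, f = 64/Re with Re = ρVD/μ, so Darcy-Weisbach reduces to ΔP = 32μLV/D². Solving for V: V = ΔP·D²/(32μL) = 1.6e+05·(0.0116)²/(32·0.00224·693) = 0.4334 m/s.
Check: Re = ρVD/μ = 791·0.4334·0.0116/0.00224 = 1775 < 2300, so the laminar assumption holds.
Q = V·A = 0.4334·(π/4·0.0116²) = 4.58e-05 m³/s = 0.165 m³/h.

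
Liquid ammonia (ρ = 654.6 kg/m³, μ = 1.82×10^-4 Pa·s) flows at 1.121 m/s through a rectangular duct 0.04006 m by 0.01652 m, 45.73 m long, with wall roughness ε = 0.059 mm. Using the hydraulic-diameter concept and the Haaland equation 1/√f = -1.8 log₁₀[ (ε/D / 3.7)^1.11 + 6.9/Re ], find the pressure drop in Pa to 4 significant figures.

ΔP ≈ 21200 Pa

Hydraulic diameter D_h = 4A/P = 4·(0.04006·0.01652)/(2·(0.04006+0.01652)) = 0.002647/0.1132 = 0.02339 m.
Re = ρVD_h/μ = 654.6·1.121·0.02339/0.000182 = 9.432e+04.
ε/D_h = 5.9e-05/0.02339 = 0.00252; Haaland gives 1/√f = -1.8 log₁₀[0.000306+7.32e-05] = 6.159, so f = 0.02636.
ΔP = f(L/D_h)(ρV²/2) = 0.02636·45.73/0.02339·411.3 = 2.12e+04 Pa.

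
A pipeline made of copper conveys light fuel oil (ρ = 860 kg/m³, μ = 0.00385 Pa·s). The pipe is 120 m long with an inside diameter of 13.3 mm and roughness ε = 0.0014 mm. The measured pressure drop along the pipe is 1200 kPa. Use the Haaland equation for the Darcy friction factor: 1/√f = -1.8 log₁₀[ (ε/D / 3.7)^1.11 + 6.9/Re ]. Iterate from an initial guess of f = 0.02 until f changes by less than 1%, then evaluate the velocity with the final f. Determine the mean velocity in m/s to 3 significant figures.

Rearranging Darcy-Weisbach: V = √(2·ΔP·D/(f·L·ρ)). With ε/D = 1.4e-06/0.0133 = 0.000105, iterate starting from f = 0.02:
  f = 0.02 → V = √(2·1.2e+06·0.0133/(0.02·120·860)) = 3.933 m/s; Re = ρVD/μ = 1.168e+04; f → 0.02973
  f = 0.02973 → V = 3.226 m/s; Re = 9583; f → 0.03136
  f = 0.03136 → V = 3.141 m/s; Re = 9330; f → 0.03159
Converged (Δf/f < 1%). With the final f = 0.03159: V = √(2·1.2e+06·0.0133/(0.03159·120·860)) = 3.129 m/s.

V ≈ 3.13 m/s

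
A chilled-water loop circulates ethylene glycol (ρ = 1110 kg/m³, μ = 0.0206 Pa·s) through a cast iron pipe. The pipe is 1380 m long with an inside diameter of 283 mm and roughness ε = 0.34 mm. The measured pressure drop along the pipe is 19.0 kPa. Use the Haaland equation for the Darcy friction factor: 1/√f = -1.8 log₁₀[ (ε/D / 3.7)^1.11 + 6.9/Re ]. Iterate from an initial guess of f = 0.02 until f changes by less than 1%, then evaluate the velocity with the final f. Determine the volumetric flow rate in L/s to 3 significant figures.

Q ≈ 27.9 L/s

Rearranging Darcy-Weisbach: V = √(2·ΔP·D/(f·L·ρ)). With ε/D = 0.00034/0.283 = 0.0012, iterate starting from f = 0.02:
  f = 0.02 → V = √(2·1.9e+04·0.283/(0.02·1380·1110)) = 0.5925 m/s; Re = ρVD/μ = 9035; f → 0.03325
  f = 0.03325 → V = 0.4595 m/s; Re = 7007; f → 0.03544
  f = 0.03544 → V = 0.4451 m/s; Re = 6787; f → 0.03573
Converged (Δf/f < 1%). With the final f = 0.03573: V = √(2·1.9e+04·0.283/(0.03573·1380·1110)) = 0.4433 m/s.
Q = V·A = 0.4433·(π/4·0.283²) = 0.02788 m³/s = 27.9 L/s.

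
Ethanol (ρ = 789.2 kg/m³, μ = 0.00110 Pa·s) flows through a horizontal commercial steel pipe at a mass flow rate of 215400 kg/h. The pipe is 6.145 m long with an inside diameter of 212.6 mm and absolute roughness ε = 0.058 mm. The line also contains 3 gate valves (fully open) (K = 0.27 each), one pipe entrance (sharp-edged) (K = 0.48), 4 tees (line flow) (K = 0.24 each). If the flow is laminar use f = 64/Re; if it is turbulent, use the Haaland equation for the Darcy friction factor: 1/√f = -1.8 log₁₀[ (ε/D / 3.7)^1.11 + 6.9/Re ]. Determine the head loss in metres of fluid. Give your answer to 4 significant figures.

h_f ≈ 0.6338 m

ṁ = 215400 kg/h = 215400/3600 = 59.83 kg/s.
A = πD²/4 = π(0.2126)²/4 = 0.0355 m²; mean velocity V = ṁ/(ρA) = 59.83/(789.2 · 0.0355) = 2.136 m/s.
Reynolds number Re = ρVD/μ = 789.2 · 2.136 · 0.2126 / 0.0011 = 3.258e+05.
Re > 4000 → turbulent. Relative roughness ε/D = 5.8e-05/0.2126 = 0.000273. Haaland: 1/√f = -1.8 log₁₀[(0.000273/3.7)^1.11 + 6.9/3.258e+05] = -1.8 log₁₀[2.59e-05 + 2.12e-05] = 7.789, so f = 0.01648.
Total minor-loss coefficient ΣK = 3·0.27 + 1·0.48 + 4·0.24 = 2.25.
ΔP = [f·L/D + ΣK]·(ρV²/2) = [0.01648·6.145/0.2126 + 2.25]·(789.2·2.136²/2) = [0.4764 + 2.25]·1800 = 4907 Pa.
Head loss h_f = ΔP/(ρg) = 4907/(789.2·9.81) = 0.6338 m.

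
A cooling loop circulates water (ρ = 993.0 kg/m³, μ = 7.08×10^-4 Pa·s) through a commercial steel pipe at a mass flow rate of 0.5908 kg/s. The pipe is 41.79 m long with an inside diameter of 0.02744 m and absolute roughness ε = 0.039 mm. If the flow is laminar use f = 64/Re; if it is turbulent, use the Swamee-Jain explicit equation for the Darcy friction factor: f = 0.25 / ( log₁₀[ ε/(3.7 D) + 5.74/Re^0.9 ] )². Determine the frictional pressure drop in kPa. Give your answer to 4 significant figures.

ΔP ≈ 20.02 kPa

A = πD²/4 = π(0.02744)²/4 = 0.0005914 m²; mean velocity V = ṁ/(ρA) = 0.5908/(993 · 0.0005914) = 1.006 m/s.
Reynolds number Re = ρVD/μ = 993 · 1.006 · 0.02744 / 0.000708 = 3.872e+04.
Re > 4000 → turbulent. Relative roughness ε/D = 3.9e-05/0.02744 = 0.00142. Swamee-Jain: f = 0.25/(log₁₀[0.00142/3.7 + 5.74/3.872e+04^0.9])² = 0.25/(log₁₀[0.000384 + 0.000426])² = 0.25/(-3.091)² = 0.02616.
Darcy-Weisbach: ΔP = f(L/D)(ρV²/2) = 0.02616·(41.79/0.02744)·(993·1.006²/2) = 0.02616·1523·502.6 = 2.002e+04 Pa.
ΔP = 2.002e+04 Pa = 20.02 kPa.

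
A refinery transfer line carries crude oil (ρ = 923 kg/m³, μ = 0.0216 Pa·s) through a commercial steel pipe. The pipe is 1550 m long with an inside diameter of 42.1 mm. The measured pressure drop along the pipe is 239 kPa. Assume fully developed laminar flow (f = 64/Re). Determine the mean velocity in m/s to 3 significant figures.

For laminar flow, f = 64/Re with Re = ρVD/μ, so Darcy-Weisbach reduces to ΔP = 32μLV/D². Solving for V: V = ΔP·D²/(32μL) = 2.39e+05·(0.0421)²/(32·0.0216·1550) = 0.3954 m/s.
Check: Re = ρVD/μ = 923·0.3954·0.0421/0.0216 = 711.3 < 2300, so the laminar assumption holds.

V ≈ 0.395 m/s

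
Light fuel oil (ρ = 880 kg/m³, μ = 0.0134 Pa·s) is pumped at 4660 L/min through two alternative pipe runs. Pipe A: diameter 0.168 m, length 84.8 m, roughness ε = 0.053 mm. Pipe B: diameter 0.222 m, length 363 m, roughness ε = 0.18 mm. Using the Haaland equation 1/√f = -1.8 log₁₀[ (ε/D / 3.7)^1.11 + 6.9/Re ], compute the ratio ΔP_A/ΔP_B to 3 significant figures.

ΔP_A/ΔP_B ≈ 0.847

Pipe A: V = Q/A = 0.07767/0.02217 = 3.504 m/s; Re = 3.866e+04; ε/D = 0.000315; Haaland → f = 0.02279; ΔP_A = f(L/D)(ρV²/2) = 6.214e+04 Pa.
Pipe B: V = Q/A = 0.07767/0.03871 = 2.006 m/s; Re = 2.925e+04; ε/D = 0.000811; Haaland → f = 0.02532; ΔP_B = f(L/D)(ρV²/2) = 7.334e+04 Pa.
ΔP_A/ΔP_B = 6.214e+04/7.334e+04 = 0.847.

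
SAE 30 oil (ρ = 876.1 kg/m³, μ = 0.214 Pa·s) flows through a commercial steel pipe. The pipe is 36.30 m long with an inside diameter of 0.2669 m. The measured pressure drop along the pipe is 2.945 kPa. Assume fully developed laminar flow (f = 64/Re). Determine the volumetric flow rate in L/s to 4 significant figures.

For laminar flow, f = 64/Re with Re = ρVD/μ, so Darcy-Weisbach reduces to ΔP = 32μLV/D². Solving for V: V = ΔP·D²/(32μL) = 2945·(0.2669)²/(32·0.214·36.3) = 0.8439 m/s.
Check: Re = ρVD/μ = 876.1·0.8439·0.2669/0.214 = 922.1 < 2300, so the laminar assumption holds.
Q = V·A = 0.8439·(π/4·0.2669²) = 0.04722 m³/s = 47.22 L/s.

Q ≈ 47.22 L/s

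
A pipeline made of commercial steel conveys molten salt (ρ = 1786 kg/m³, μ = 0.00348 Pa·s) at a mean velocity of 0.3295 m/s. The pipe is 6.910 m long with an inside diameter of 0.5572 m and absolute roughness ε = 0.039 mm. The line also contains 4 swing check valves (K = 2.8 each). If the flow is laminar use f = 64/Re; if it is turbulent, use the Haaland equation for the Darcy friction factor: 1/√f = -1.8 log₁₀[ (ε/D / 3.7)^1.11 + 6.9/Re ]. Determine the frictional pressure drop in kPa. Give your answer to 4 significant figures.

ΔP ≈ 1.108 kPa

Reynolds number Re = ρVD/μ = 1786 · 0.3295 · 0.5572 / 0.00348 = 9.423e+04.
Re > 4000 → turbulent. Relative roughness ε/D = 3.9e-05/0.5572 = 7e-05. Haaland: 1/√f = -1.8 log₁₀[(7e-05/3.7)^1.11 + 6.9/9.423e+04] = -1.8 log₁₀[5.72e-06 + 7.32e-05] = 7.385, so f = 0.01834.
Total minor-loss coefficient ΣK = 4·2.8 = 11.2.
ΔP = [f·L/D + ΣK]·(ρV²/2) = [0.01834·6.91/0.5572 + 11.2]·(1786·0.3295²/2) = [0.2274 + 11.2]·96.95 = 1108 Pa.
ΔP = 1108 Pa = 1.108 kPa.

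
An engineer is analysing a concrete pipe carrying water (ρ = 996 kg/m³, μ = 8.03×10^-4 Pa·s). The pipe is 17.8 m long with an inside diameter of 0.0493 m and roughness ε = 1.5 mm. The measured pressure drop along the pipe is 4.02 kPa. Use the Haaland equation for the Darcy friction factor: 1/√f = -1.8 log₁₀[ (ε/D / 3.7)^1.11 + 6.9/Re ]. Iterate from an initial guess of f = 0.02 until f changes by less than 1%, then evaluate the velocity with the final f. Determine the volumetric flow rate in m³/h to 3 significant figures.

Q ≈ 4.25 m³/h

Rearranging Darcy-Weisbach: V = √(2·ΔP·D/(f·L·ρ)). With ε/D = 0.0015/0.0493 = 0.0304, iterate starting from f = 0.02:
  f = 0.02 → V = √(2·4020·0.0493/(0.02·17.8·996)) = 1.057 m/s; Re = ρVD/μ = 6.465e+04; f → 0.0581
  f = 0.0581 → V = 0.6203 m/s; Re = 3.793e+04; f → 0.05843
Converged (Δf/f < 1%). With the final f = 0.05843: V = √(2·4020·0.0493/(0.05843·17.8·996)) = 0.6186 m/s.
Q = V·A = 0.6186·(π/4·0.0493²) = 0.001181 m³/s = 4.25 m³/h.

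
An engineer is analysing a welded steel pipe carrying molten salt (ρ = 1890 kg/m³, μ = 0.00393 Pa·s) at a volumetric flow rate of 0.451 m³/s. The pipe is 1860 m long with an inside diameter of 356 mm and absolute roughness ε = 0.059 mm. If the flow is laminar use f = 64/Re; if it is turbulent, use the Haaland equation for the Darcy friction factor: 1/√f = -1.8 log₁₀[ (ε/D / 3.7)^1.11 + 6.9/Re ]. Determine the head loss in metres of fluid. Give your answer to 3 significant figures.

Cross-sectional area A = πD²/4 = π(0.356)²/4 = 0.09954 m²; mean velocity V = Q/A = 0.451/0.09954 = 4.531 m/s.
Reynolds number Re = ρVD/μ = 1890 · 4.531 · 0.356 / 0.00393 = 7.757e+05.
Re > 4000 → turbulent. Relative roughness ε/D = 5.9e-05/0.356 = 0.000166. Haaland: 1/√f = -1.8 log₁₀[(0.000166/3.7)^1.11 + 6.9/7.757e+05] = -1.8 log₁₀[1.49e-05 + 8.89e-06] = 8.323, so f = 0.01444.
Darcy-Weisbach: ΔP = f(L/D)(ρV²/2) = 0.01444·(1860/0.356)·(1890·4.531²/2) = 0.01444·5225·1.94e+04 = 1.463e+06 Pa.
Head loss h_f = ΔP/(ρg) = 1.463e+06/(1890·9.81) = 78.9 m.

h_f ≈ 78.9 m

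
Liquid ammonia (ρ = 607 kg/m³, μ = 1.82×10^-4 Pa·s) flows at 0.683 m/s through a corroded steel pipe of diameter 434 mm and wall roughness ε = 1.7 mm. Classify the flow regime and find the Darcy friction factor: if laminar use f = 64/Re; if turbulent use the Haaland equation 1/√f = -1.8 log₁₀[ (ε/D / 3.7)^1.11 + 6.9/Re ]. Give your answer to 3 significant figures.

Re = ρVD/μ = 607·0.683·0.434/0.000182 = 9.886e+05.
Re > 4000 → turbulent. ε/D = 0.0017/0.434 = 0.00392; Haaland: 1/√f = -1.8 log₁₀[0.000498 + 6.98e-06] = 5.934, so f = 0.0284.

f ≈ 0.0284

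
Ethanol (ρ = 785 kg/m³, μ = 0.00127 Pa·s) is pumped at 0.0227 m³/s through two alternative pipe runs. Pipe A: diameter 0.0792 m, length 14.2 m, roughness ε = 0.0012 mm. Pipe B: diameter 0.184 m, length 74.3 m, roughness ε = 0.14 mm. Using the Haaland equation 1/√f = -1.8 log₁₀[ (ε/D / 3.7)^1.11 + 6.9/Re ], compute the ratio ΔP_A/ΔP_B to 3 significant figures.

Pipe A: V = Q/A = 0.0227/0.004927 = 4.608 m/s; Re = 2.256e+05; ε/D = 1.52e-05; Haaland → f = 0.01524; ΔP_A = f(L/D)(ρV²/2) = 2.277e+04 Pa.
Pipe B: V = Q/A = 0.0227/0.02659 = 0.8537 m/s; Re = 9.709e+04; ε/D = 0.000761; Haaland → f = 0.02117; ΔP_B = f(L/D)(ρV²/2) = 2445 Pa.
ΔP_A/ΔP_B = 2.277e+04/2445 = 9.31.

ΔP_A/ΔP_B ≈ 9.31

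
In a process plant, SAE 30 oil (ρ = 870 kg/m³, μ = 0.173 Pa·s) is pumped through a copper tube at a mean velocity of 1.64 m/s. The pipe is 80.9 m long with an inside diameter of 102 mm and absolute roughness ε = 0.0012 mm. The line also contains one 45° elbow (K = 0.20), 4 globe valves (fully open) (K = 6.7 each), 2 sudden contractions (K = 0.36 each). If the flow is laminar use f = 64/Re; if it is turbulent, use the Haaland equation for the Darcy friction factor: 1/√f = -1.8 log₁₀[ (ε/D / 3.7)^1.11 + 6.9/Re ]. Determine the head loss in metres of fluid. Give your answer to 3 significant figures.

h_f ≈ 12.1 m

Reynolds number Re = ρVD/μ = 870 · 1.64 · 0.102 / 0.173 = 841.2.
Re < 2300 → laminar flow, so f = 64/Re = 64/841.2 = 0.07608 (the turbulent correlation is not needed).
Total minor-loss coefficient ΣK = 1·0.2 + 4·6.7 + 2·0.36 = 27.7.
ΔP = [f·L/D + ΣK]·(ρV²/2) = [0.07608·80.9/0.102 + 27.7]·(870·1.64²/2) = [60.34 + 27.7]·1170 = 1.03e+05 Pa.
Head loss h_f = ΔP/(ρg) = 1.03e+05/(870·9.81) = 12.1 m.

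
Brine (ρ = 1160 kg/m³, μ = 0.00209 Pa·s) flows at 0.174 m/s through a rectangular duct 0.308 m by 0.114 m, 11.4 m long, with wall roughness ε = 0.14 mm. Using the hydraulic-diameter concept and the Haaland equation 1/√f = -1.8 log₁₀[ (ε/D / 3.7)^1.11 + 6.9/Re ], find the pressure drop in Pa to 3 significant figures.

Hydraulic diameter D_h = 4A/P = 4·(0.308·0.114)/(2·(0.308+0.114)) = 0.1404/0.844 = 0.1664 m.
Re = ρVD_h/μ = 1160·0.174·0.1664/0.00209 = 1.607e+04.
ε/D_h = 0.00014/0.1664 = 0.000841; Haaland gives 1/√f = -1.8 log₁₀[9.04e-05+0.000429] = 5.912, so f = 0.02861.
ΔP = f(L/D_h)(ρV²/2) = 0.02861·11.4/0.1664·17.56 = 34.42 Pa.

ΔP ≈ 34.4 Pa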